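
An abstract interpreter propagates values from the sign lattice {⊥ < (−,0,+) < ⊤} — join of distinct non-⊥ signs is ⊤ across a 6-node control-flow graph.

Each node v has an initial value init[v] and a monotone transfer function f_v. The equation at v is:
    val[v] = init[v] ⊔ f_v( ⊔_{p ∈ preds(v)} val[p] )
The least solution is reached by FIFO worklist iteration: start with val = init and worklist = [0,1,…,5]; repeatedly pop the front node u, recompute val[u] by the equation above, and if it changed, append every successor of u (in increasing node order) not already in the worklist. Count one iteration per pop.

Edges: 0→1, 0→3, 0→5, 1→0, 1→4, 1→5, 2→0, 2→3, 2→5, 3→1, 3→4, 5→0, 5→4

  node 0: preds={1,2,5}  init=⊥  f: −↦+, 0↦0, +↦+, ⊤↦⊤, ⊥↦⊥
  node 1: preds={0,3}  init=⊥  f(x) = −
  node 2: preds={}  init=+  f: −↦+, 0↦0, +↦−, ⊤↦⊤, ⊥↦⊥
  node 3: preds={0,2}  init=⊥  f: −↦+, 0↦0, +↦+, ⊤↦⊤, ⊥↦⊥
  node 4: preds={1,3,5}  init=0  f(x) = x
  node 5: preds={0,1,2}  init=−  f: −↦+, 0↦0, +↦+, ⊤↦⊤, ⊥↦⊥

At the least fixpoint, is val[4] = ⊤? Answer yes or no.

Iteration log — 9 steps:
  step 1. node 0  ⊔preds=⊤  new=⊤  old=⊥  +wl: 
  step 2. node 1  ⊔preds=⊤  new=−  old=⊥  +wl: 0
  step 3. node 2  ⊔preds=⊥  new=+  stable
  step 4. node 3  ⊔preds=⊤  new=⊤  old=⊥  +wl: 1
  step 5. node 4  ⊔preds=⊤  new=⊤  old=0  +wl: 
  step 6. node 5  ⊔preds=⊤  new=⊤  old=−  +wl: 4
  step 7. node 0  ⊔preds=⊤  new=⊤  stable
  step 8. node 1  ⊔preds=⊤  new=−  stable
  step 9. node 4  ⊔preds=⊤  new=⊤  stable

Least fixpoint reached:
  node 0: ⊤
  node 1: −
  node 2: +
  node 3: ⊤
  node 4: ⊤
  node 5: ⊤

yes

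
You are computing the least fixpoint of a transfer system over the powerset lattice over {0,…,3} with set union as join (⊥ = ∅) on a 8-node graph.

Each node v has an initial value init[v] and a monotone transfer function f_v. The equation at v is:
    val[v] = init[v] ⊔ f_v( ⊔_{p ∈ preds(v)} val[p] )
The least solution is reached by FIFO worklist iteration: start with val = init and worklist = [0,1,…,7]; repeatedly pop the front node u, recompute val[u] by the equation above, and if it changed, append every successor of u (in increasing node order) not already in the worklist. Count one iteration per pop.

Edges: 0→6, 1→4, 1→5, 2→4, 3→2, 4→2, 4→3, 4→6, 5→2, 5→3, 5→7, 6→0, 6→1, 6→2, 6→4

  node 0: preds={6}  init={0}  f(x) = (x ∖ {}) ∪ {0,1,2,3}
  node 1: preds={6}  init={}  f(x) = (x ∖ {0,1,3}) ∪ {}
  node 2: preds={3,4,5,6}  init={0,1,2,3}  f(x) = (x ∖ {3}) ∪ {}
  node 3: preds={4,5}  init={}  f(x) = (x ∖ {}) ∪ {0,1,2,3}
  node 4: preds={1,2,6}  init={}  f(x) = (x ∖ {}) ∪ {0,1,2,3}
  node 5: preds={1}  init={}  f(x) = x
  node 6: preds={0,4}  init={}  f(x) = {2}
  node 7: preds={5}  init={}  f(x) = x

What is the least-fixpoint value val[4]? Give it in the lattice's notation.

Worklist (17 pops):
  #1 pop 0: in={} → {0,1,2,3} (was {0}); enqueue []
  #2 pop 1: in={} → {} (no change)
  #3 pop 2: in={} → {0,1,2,3} (no change)
  #4 pop 3: in={} → {0,1,2,3} (was {}); enqueue [2]
  #5 pop 4: in={0,1,2,3} → {0,1,2,3} (was {}); enqueue [3]
  #6 pop 5: in={} → {} (no change)
  #7 pop 6: in={0,1,2,3} → {2} (was {}); enqueue [0,1,4]
  #8 pop 7: in={} → {} (no change)
  #9 pop 2: in={0,1,2,3} → {0,1,2,3} (no change)
  #10 pop 3: in={0,1,2,3} → {0,1,2,3} (no change)
  #11 pop 0: in={2} → {0,1,2,3} (no change)
  #12 pop 1: in={2} → {2} (was {}); enqueue [5]
  #13 pop 4: in={0,1,2,3} → {0,1,2,3} (no change)
  #14 pop 5: in={2} → {2} (was {}); enqueue [2,3,7]
  #15 pop 2: in={0,1,2,3} → {0,1,2,3} (no change)
  #16 pop 3: in={0,1,2,3} → {0,1,2,3} (no change)
  #17 pop 7: in={2} → {2} (was {}); enqueue []

Fixpoint:
  val[0] = {0,1,2,3}
  val[1] = {2}
  val[2] = {0,1,2,3}
  val[3] = {0,1,2,3}
  val[4] = {0,1,2,3}
  val[5] = {2}
  val[6] = {2}
  val[7] = {2}

{0,1,2,3}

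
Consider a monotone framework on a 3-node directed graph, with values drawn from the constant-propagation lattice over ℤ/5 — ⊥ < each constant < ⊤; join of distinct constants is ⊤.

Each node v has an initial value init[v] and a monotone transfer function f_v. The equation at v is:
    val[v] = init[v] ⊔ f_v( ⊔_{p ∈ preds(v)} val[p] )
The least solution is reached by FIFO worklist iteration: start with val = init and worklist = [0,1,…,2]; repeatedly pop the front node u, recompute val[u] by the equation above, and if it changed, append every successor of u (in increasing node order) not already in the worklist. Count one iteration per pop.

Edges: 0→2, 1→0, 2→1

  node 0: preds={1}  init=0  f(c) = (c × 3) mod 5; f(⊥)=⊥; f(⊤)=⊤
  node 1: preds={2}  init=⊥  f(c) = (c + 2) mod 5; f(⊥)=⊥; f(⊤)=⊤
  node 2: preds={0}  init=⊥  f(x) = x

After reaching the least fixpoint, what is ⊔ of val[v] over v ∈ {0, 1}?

Worklist (8 pops):
  #1 pop 0: in=⊥ → 0 (no change)
  #2 pop 1: in=⊥ → ⊥ (no change)
  #3 pop 2: in=0 → 0 (was ⊥); enqueue [1]
  #4 pop 1: in=0 → 2 (was ⊥); enqueue [0]
  #5 pop 0: in=2 → ⊤ (was 0); enqueue [2]
  #6 pop 2: in=⊤ → ⊤ (was 0); enqueue [1]
  #7 pop 1: in=⊤ → ⊤ (was 2); enqueue [0]
  #8 pop 0: in=⊤ → ⊤ (no change)

Fixpoint:
  val[0] = ⊤
  val[1] = ⊤
  val[2] = ⊤

⊤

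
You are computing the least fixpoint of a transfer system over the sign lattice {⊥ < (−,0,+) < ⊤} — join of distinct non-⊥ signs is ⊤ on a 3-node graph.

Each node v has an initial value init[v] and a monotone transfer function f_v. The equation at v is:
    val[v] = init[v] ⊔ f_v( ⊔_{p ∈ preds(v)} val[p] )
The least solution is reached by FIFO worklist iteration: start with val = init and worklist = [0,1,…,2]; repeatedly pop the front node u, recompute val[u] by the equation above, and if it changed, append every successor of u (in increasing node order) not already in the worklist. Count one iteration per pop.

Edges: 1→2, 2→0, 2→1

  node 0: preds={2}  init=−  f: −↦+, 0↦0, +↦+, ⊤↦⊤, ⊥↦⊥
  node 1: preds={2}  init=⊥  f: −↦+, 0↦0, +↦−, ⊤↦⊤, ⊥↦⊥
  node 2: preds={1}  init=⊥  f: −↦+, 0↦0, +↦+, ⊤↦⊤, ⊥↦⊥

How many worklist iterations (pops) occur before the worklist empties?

3

Worklist (3 pops):
  #1 pop 0: in=⊥ → − (no change)
  #2 pop 1: in=⊥ → ⊥ (no change)
  #3 pop 2: in=⊥ → ⊥ (no change)

Fixpoint:
  val[0] = −
  val[1] = ⊥
  val[2] = ⊥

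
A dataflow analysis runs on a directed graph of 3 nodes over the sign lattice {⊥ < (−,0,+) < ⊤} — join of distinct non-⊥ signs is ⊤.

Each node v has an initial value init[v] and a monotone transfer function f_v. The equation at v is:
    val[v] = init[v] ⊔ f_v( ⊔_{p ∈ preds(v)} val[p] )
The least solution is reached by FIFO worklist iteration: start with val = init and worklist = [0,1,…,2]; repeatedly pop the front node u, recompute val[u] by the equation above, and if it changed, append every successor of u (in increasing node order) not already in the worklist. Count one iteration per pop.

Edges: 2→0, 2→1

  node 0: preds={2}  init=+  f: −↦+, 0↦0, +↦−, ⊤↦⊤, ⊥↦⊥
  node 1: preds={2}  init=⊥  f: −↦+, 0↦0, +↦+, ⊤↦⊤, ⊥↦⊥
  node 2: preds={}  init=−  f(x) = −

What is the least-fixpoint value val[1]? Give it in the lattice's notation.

+

Iteration log — 3 steps:
  step 1. node 0  ⊔preds=−  new=+  stable
  step 2. node 1  ⊔preds=−  new=+  old=⊥  +wl: 
  step 3. node 2  ⊔preds=⊥  new=−  stable

Least fixpoint reached:
  node 0: +
  node 1: +
  node 2: −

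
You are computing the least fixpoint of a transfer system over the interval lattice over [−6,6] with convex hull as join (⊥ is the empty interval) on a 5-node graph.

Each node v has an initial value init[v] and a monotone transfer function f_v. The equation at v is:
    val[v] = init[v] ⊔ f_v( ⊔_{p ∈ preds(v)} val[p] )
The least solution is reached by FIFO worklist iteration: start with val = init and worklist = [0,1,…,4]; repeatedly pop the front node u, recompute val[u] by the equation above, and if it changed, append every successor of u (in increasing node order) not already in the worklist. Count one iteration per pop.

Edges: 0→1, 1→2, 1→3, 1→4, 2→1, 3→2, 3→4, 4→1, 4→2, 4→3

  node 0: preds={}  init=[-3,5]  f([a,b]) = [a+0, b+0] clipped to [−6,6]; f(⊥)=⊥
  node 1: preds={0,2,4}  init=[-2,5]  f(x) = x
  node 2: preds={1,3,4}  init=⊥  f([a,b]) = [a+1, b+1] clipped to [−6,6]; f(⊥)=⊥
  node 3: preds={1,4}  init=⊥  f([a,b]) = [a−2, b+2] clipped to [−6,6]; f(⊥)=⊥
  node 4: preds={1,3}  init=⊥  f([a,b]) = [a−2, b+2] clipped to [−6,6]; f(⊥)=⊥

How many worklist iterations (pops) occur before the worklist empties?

11

Worklist (11 pops):
  #1 pop 0: in=⊥ → [-3,5] (no change)
  #2 pop 1: in=[-3,5] → [-3,5] (was [-2,5]); enqueue []
  #3 pop 2: in=[-3,5] → [-2,6] (was ⊥); enqueue [1]
  #4 pop 3: in=[-3,5] → [-5,6] (was ⊥); enqueue [2]
  #5 pop 4: in=[-5,6] → [-6,6] (was ⊥); enqueue [3]
  #6 pop 1: in=[-6,6] → [-6,6] (was [-3,5]); enqueue [4]
  #7 pop 2: in=[-6,6] → [-5,6] (was [-2,6]); enqueue [1]
  #8 pop 3: in=[-6,6] → [-6,6] (was [-5,6]); enqueue [2]
  #9 pop 4: in=[-6,6] → [-6,6] (no change)
  #10 pop 1: in=[-6,6] → [-6,6] (no change)
  #11 pop 2: in=[-6,6] → [-5,6] (no change)

Fixpoint:
  val[0] = [-3,5]
  val[1] = [-6,6]
  val[2] = [-5,6]
  val[3] = [-6,6]
  val[4] = [-6,6]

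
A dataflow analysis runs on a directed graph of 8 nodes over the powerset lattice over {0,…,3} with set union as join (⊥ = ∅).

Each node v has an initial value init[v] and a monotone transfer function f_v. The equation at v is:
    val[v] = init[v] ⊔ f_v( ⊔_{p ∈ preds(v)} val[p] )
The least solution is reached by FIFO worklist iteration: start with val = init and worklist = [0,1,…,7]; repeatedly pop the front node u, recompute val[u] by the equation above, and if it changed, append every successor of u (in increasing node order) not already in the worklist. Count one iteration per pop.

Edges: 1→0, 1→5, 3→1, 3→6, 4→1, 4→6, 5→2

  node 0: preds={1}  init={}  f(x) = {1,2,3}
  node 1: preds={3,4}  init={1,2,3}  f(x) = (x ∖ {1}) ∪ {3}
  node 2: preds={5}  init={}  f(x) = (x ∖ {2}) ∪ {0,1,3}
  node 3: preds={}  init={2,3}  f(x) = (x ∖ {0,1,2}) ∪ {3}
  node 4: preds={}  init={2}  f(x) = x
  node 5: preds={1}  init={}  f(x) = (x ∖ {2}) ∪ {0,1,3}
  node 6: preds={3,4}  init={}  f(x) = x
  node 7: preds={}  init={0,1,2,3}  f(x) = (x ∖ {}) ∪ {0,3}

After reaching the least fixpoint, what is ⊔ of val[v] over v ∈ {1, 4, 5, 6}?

Worklist (9 pops):
  #1 pop 0: in={1,2,3} → {1,2,3} (was {}); enqueue []
  #2 pop 1: in={2,3} → {1,2,3} (no change)
  #3 pop 2: in={} → {0,1,3} (was {}); enqueue []
  #4 pop 3: in={} → {2,3} (no change)
  #5 pop 4: in={} → {2} (no change)
  #6 pop 5: in={1,2,3} → {0,1,3} (was {}); enqueue [2]
  #7 pop 6: in={2,3} → {2,3} (was {}); enqueue []
  #8 pop 7: in={} → {0,1,2,3} (no change)
  #9 pop 2: in={0,1,3} → {0,1,3} (no change)

Fixpoint:
  val[0] = {1,2,3}
  val[1] = {1,2,3}
  val[2] = {0,1,3}
  val[3] = {2,3}
  val[4] = {2}
  val[5] = {0,1,3}
  val[6] = {2,3}
  val[7] = {0,1,2,3}

{0,1,2,3}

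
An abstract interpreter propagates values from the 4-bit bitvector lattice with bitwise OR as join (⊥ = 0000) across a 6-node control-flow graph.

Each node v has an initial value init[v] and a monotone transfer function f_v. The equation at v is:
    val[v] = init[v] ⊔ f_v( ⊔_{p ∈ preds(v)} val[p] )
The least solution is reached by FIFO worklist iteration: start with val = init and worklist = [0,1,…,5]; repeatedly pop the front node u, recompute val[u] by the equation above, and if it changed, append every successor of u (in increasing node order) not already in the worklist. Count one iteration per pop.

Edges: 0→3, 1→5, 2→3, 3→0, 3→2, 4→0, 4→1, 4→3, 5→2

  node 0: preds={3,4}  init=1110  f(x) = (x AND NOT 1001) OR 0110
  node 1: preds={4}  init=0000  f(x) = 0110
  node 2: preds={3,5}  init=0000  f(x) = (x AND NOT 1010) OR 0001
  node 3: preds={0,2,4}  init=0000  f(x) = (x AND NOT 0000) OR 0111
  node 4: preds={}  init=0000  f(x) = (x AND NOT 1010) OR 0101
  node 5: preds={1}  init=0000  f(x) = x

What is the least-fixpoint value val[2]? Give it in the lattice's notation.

0101

Iteration log — 10 steps:
  step 1. node 0  ⊔preds=0000  new=1110  stable
  step 2. node 1  ⊔preds=0000  new=0110  old=0000  +wl: 
  step 3. node 2  ⊔preds=0000  new=0001  old=0000  +wl: 
  step 4. node 3  ⊔preds=1111  new=1111  old=0000  +wl: 0,2
  step 5. node 4  ⊔preds=0000  new=0101  old=0000  +wl: 1,3
  step 6. node 5  ⊔preds=0110  new=0110  old=0000  +wl: 
  step 7. node 0  ⊔preds=1111  new=1110  stable
  step 8. node 2  ⊔preds=1111  new=0101  old=0001  +wl: 
  step 9. node 1  ⊔preds=0101  new=0110  stable
  step 10. node 3  ⊔preds=1111  new=1111  stable

Least fixpoint reached:
  node 0: 1110
  node 1: 0110
  node 2: 0101
  node 3: 1111
  node 4: 0101
  node 5: 0110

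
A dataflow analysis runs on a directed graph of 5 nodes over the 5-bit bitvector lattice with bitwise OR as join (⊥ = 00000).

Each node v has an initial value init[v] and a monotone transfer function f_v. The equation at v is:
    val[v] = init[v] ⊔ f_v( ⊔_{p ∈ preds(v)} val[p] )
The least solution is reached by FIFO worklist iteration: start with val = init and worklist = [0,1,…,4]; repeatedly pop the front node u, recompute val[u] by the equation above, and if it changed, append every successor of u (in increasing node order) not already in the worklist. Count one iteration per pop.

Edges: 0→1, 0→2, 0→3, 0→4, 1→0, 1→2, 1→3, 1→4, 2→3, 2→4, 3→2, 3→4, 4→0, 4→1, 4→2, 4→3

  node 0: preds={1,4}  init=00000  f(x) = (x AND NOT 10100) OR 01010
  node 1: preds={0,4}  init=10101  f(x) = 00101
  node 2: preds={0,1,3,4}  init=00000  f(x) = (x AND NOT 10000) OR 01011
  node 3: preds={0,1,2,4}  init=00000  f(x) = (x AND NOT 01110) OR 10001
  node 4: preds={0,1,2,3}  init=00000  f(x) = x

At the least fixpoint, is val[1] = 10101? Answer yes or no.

yes

Worklist (9 pops):
  #1 pop 0: in=10101 → 01011 (was 00000); enqueue []
  #2 pop 1: in=01011 → 10101 (no change)
  #3 pop 2: in=11111 → 01111 (was 00000); enqueue []
  #4 pop 3: in=11111 → 10001 (was 00000); enqueue [2]
  #5 pop 4: in=11111 → 11111 (was 00000); enqueue [0,1,3]
  #6 pop 2: in=11111 → 01111 (no change)
  #7 pop 0: in=11111 → 01011 (no change)
  #8 pop 1: in=11111 → 10101 (no change)
  #9 pop 3: in=11111 → 10001 (no change)

Fixpoint:
  val[0] = 01011
  val[1] = 10101
  val[2] = 01111
  val[3] = 10001
  val[4] = 11111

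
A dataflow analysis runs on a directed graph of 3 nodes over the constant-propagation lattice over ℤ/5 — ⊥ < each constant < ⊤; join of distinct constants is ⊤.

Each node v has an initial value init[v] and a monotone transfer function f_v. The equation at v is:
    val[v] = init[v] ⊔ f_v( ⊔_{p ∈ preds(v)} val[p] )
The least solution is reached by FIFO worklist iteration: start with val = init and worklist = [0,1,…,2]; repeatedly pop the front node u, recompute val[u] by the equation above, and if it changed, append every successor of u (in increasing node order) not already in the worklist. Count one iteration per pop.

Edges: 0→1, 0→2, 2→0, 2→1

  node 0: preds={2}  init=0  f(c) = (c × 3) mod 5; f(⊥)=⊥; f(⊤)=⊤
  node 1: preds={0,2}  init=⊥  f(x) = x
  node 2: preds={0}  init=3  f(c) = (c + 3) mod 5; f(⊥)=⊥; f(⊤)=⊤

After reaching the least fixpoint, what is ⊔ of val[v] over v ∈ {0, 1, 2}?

⊤

Iteration log — 5 steps:
  step 1. node 0  ⊔preds=3  new=⊤  old=0  +wl: 
  step 2. node 1  ⊔preds=⊤  new=⊤  old=⊥  +wl: 
  step 3. node 2  ⊔preds=⊤  new=⊤  old=3  +wl: 0,1
  step 4. node 0  ⊔preds=⊤  new=⊤  stable
  step 5. node 1  ⊔preds=⊤  new=⊤  stable

Least fixpoint reached:
  node 0: ⊤
  node 1: ⊤
  node 2: ⊤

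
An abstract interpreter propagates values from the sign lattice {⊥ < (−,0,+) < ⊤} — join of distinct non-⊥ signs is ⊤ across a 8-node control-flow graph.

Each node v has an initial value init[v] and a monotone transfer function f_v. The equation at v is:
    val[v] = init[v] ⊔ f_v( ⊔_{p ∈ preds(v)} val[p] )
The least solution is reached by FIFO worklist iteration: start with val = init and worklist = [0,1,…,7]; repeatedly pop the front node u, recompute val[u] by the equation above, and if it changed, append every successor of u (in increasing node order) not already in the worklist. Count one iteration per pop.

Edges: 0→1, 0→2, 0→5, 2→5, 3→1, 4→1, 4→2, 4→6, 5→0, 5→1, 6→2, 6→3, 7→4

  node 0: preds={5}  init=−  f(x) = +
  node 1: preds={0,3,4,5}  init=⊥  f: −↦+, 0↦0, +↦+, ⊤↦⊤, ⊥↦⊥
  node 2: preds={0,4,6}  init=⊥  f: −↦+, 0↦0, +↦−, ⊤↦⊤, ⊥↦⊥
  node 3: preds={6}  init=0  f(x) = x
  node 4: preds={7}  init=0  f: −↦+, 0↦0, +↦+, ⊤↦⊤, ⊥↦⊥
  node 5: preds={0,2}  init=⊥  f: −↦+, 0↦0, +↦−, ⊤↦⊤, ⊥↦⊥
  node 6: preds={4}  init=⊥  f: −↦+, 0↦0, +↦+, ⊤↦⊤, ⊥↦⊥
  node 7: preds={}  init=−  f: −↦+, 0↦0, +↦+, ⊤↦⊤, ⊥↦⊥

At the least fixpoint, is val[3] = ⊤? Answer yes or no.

Worklist (13 pops):
  #1 pop 0: in=⊥ → ⊤ (was −); enqueue []
  #2 pop 1: in=⊤ → ⊤ (was ⊥); enqueue []
  #3 pop 2: in=⊤ → ⊤ (was ⊥); enqueue []
  #4 pop 3: in=⊥ → 0 (no change)
  #5 pop 4: in=− → ⊤ (was 0); enqueue [1,2]
  #6 pop 5: in=⊤ → ⊤ (was ⊥); enqueue [0]
  #7 pop 6: in=⊤ → ⊤ (was ⊥); enqueue [3]
  #8 pop 7: in=⊥ → − (no change)
  #9 pop 1: in=⊤ → ⊤ (no change)
  #10 pop 2: in=⊤ → ⊤ (no change)
  #11 pop 0: in=⊤ → ⊤ (no change)
  #12 pop 3: in=⊤ → ⊤ (was 0); enqueue [1]
  #13 pop 1: in=⊤ → ⊤ (no change)

Fixpoint:
  val[0] = ⊤
  val[1] = ⊤
  val[2] = ⊤
  val[3] = ⊤
  val[4] = ⊤
  val[5] = ⊤
  val[6] = ⊤
  val[7] = −

yes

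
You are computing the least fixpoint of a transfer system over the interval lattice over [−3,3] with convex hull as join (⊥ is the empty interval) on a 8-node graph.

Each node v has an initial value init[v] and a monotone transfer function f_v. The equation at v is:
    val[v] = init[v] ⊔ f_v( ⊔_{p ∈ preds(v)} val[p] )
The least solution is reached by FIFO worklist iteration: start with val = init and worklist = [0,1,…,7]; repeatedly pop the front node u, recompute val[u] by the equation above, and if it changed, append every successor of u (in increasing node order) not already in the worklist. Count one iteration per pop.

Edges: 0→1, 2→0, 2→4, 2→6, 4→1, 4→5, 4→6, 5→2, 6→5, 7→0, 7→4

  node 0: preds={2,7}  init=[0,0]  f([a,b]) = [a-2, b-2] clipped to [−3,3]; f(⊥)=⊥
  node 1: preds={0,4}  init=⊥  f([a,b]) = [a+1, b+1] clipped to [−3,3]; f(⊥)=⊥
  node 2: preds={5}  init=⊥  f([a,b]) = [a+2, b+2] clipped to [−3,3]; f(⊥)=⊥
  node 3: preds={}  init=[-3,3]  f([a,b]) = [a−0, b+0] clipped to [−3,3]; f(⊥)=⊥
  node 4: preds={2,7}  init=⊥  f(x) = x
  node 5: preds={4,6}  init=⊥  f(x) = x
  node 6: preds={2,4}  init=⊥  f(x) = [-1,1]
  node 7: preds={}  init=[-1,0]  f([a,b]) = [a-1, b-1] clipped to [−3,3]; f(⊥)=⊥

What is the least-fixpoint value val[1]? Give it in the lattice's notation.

[-2,3]

Worklist (24 pops):
  #1 pop 0: in=[-1,0] → [-3,0] (was [0,0]); enqueue []
  #2 pop 1: in=[-3,0] → [-2,1] (was ⊥); enqueue []
  #3 pop 2: in=⊥ → ⊥ (no change)
  #4 pop 3: in=⊥ → [-3,3] (no change)
  #5 pop 4: in=[-1,0] → [-1,0] (was ⊥); enqueue [1]
  #6 pop 5: in=[-1,0] → [-1,0] (was ⊥); enqueue [2]
  #7 pop 6: in=[-1,0] → [-1,1] (was ⊥); enqueue [5]
  #8 pop 7: in=⊥ → [-1,0] (no change)
  #9 pop 1: in=[-3,0] → [-2,1] (no change)
  #10 pop 2: in=[-1,0] → [1,2] (was ⊥); enqueue [0,4,6]
  #11 pop 5: in=[-1,1] → [-1,1] (was [-1,0]); enqueue [2]
  #12 pop 0: in=[-1,2] → [-3,0] (no change)
  #13 pop 4: in=[-1,2] → [-1,2] (was [-1,0]); enqueue [1,5]
  #14 pop 6: in=[-1,2] → [-1,1] (no change)
  #15 pop 2: in=[-1,1] → [1,3] (was [1,2]); enqueue [0,4,6]
  #16 pop 1: in=[-3,2] → [-2,3] (was [-2,1]); enqueue []
  #17 pop 5: in=[-1,2] → [-1,2] (was [-1,1]); enqueue [2]
  #18 pop 0: in=[-1,3] → [-3,1] (was [-3,0]); enqueue [1]
  #19 pop 4: in=[-1,3] → [-1,3] (was [-1,2]); enqueue [5]
  #20 pop 6: in=[-1,3] → [-1,1] (no change)
  #21 pop 2: in=[-1,2] → [1,3] (no change)
  #22 pop 1: in=[-3,3] → [-2,3] (no change)
  #23 pop 5: in=[-1,3] → [-1,3] (was [-1,2]); enqueue [2]
  #24 pop 2: in=[-1,3] → [1,3] (no change)

Fixpoint:
  val[0] = [-3,1]
  val[1] = [-2,3]
  val[2] = [1,3]
  val[3] = [-3,3]
  val[4] = [-1,3]
  val[5] = [-1,3]
  val[6] = [-1,1]
  val[7] = [-1,0]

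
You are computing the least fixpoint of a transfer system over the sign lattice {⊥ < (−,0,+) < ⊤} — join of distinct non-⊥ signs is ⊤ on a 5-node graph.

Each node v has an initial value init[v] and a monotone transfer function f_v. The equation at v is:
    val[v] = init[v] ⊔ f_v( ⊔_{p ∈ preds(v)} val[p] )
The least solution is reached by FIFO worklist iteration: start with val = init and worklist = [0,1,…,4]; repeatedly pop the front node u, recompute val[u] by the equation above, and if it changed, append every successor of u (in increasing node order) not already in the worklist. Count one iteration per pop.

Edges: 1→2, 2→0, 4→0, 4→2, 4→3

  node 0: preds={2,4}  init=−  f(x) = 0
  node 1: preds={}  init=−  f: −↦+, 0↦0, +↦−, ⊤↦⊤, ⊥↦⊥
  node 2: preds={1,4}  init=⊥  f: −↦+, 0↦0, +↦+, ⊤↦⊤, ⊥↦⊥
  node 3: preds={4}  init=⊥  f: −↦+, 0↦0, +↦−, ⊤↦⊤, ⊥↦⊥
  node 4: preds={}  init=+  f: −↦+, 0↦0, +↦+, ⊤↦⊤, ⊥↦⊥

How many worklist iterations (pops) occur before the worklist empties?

6

Trace (6 dequeues):
  [1] u=0 | in + | out ⊤ | prev − | push {}
  [2] u=1 | in ⊥ | out − | ==
  [3] u=2 | in ⊤ | out ⊤ | prev ⊥ | push {0}
  [4] u=3 | in + | out − | prev ⊥ | push {}
  [5] u=4 | in ⊥ | out + | ==
  [6] u=0 | in ⊤ | out ⊤ | ==

Converged values:
  [0] ⊤
  [1] −
  [2] ⊤
  [3] −
  [4] +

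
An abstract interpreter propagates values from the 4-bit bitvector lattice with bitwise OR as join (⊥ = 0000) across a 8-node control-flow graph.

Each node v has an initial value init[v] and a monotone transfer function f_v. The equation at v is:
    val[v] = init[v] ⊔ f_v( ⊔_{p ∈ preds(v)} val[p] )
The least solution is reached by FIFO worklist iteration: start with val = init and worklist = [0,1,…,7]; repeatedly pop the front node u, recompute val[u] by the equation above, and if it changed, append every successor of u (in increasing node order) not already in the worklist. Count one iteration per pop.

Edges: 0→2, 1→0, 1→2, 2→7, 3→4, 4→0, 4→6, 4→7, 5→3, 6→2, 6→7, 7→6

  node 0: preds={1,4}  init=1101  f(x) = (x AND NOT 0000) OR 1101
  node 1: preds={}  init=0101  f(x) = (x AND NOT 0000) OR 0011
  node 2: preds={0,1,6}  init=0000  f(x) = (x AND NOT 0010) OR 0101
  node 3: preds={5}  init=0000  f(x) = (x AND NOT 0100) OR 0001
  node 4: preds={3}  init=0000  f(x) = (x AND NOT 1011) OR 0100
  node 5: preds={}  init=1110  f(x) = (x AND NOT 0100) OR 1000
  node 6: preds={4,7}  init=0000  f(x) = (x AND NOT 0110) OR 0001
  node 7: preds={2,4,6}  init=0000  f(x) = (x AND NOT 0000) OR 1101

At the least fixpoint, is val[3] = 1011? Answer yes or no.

Trace (13 dequeues):
  [1] u=0 | in 0101 | out 1101 | ==
  [2] u=1 | in 0000 | out 0111 | prev 0101 | push {0}
  [3] u=2 | in 1111 | out 1101 | prev 0000 | push {}
  [4] u=3 | in 1110 | out 1011 | prev 0000 | push {}
  [5] u=4 | in 1011 | out 0100 | prev 0000 | push {}
  [6] u=5 | in 0000 | out 1110 | ==
  [7] u=6 | in 0100 | out 0001 | prev 0000 | push {2}
  [8] u=7 | in 1101 | out 1101 | prev 0000 | push {6}
  [9] u=0 | in 0111 | out 1111 | prev 1101 | push {}
  [10] u=2 | in 1111 | out 1101 | ==
  [11] u=6 | in 1101 | out 1001 | prev 0001 | push {2,7}
  [12] u=2 | in 1111 | out 1101 | ==
  [13] u=7 | in 1101 | out 1101 | ==

Converged values:
  [0] 1111
  [1] 0111
  [2] 1101
  [3] 1011
  [4] 0100
  [5] 1110
  [6] 1001
  [7] 1101

yes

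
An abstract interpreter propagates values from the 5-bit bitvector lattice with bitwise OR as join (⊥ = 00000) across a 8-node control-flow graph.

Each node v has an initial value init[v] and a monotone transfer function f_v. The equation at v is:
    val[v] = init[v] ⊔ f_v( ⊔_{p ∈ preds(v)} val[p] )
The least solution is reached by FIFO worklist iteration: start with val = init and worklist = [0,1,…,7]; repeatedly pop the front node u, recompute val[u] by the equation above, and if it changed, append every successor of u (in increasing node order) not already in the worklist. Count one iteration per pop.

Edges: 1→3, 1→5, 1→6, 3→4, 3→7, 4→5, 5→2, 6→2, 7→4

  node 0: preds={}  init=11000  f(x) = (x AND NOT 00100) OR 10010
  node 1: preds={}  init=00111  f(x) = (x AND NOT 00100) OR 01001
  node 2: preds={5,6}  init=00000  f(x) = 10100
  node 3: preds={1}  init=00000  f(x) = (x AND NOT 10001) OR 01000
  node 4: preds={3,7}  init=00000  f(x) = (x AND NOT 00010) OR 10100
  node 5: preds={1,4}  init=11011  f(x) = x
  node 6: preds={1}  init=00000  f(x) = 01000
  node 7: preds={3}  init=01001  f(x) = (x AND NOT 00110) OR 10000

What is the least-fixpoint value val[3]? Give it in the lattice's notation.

01110

Iteration log — 10 steps:
  step 1. node 0  ⊔preds=00000  new=11010  old=11000  +wl: 
  step 2. node 1  ⊔preds=00000  new=01111  old=00111  +wl: 
  step 3. node 2  ⊔preds=11011  new=10100  old=00000  +wl: 
  step 4. node 3  ⊔preds=01111  new=01110  old=00000  +wl: 
  step 5. node 4  ⊔preds=01111  new=11101  old=00000  +wl: 
  step 6. node 5  ⊔preds=11111  new=11111  old=11011  +wl: 2
  step 7. node 6  ⊔preds=01111  new=01000  old=00000  +wl: 
  step 8. node 7  ⊔preds=01110  new=11001  old=01001  +wl: 4
  step 9. node 2  ⊔preds=11111  new=10100  stable
  step 10. node 4  ⊔preds=11111  new=11101  stable

Least fixpoint reached:
  node 0: 11010
  node 1: 01111
  node 2: 10100
  node 3: 01110
  node 4: 11101
  node 5: 11111
  node 6: 01000
  node 7: 11001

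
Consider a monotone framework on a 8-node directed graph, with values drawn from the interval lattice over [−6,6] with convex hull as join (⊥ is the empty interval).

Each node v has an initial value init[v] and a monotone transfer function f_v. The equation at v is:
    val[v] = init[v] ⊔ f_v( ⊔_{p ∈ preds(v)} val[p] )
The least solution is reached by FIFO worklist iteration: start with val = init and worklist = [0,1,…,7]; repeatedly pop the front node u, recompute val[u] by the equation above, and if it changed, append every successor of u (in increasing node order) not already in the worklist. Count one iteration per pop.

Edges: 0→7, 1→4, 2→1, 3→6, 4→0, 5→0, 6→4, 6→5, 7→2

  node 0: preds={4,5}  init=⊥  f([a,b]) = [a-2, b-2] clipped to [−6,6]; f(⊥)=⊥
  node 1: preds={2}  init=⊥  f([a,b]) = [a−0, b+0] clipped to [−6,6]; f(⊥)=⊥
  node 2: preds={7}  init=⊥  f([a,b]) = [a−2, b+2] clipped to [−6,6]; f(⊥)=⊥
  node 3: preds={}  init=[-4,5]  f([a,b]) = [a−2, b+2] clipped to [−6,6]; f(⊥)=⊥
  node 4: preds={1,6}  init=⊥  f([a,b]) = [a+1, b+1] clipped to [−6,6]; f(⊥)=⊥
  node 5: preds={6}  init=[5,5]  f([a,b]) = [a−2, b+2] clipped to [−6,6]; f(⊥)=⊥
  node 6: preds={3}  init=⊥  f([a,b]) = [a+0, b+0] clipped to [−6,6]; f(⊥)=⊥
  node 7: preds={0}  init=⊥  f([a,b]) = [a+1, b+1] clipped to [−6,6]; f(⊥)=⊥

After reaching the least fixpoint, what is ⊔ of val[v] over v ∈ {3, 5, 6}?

[-6,6]

Trace (19 dequeues):
  [1] u=0 | in [5,5] | out [3,3] | prev ⊥ | push {}
  [2] u=1 | in ⊥ | out ⊥ | ==
  [3] u=2 | in ⊥ | out ⊥ | ==
  [4] u=3 | in ⊥ | out [-4,5] | ==
  [5] u=4 | in ⊥ | out ⊥ | ==
  [6] u=5 | in ⊥ | out [5,5] | ==
  [7] u=6 | in [-4,5] | out [-4,5] | prev ⊥ | push {4,5}
  [8] u=7 | in [3,3] | out [4,4] | prev ⊥ | push {2}
  [9] u=4 | in [-4,5] | out [-3,6] | prev ⊥ | push {0}
  [10] u=5 | in [-4,5] | out [-6,6] | prev [5,5] | push {}
  [11] u=2 | in [4,4] | out [2,6] | prev ⊥ | push {1}
  [12] u=0 | in [-6,6] | out [-6,4] | prev [3,3] | push {7}
  [13] u=1 | in [2,6] | out [2,6] | prev ⊥ | push {4}
  [14] u=7 | in [-6,4] | out [-5,5] | prev [4,4] | push {2}
  [15] u=4 | in [-4,6] | out [-3,6] | ==
  [16] u=2 | in [-5,5] | out [-6,6] | prev [2,6] | push {1}
  [17] u=1 | in [-6,6] | out [-6,6] | prev [2,6] | push {4}
  [18] u=4 | in [-6,6] | out [-5,6] | prev [-3,6] | push {0}
  [19] u=0 | in [-6,6] | out [-6,4] | ==

Converged values:
  [0] [-6,4]
  [1] [-6,6]
  [2] [-6,6]
  [3] [-4,5]
  [4] [-5,6]
  [5] [-6,6]
  [6] [-4,5]
  [7] [-5,5]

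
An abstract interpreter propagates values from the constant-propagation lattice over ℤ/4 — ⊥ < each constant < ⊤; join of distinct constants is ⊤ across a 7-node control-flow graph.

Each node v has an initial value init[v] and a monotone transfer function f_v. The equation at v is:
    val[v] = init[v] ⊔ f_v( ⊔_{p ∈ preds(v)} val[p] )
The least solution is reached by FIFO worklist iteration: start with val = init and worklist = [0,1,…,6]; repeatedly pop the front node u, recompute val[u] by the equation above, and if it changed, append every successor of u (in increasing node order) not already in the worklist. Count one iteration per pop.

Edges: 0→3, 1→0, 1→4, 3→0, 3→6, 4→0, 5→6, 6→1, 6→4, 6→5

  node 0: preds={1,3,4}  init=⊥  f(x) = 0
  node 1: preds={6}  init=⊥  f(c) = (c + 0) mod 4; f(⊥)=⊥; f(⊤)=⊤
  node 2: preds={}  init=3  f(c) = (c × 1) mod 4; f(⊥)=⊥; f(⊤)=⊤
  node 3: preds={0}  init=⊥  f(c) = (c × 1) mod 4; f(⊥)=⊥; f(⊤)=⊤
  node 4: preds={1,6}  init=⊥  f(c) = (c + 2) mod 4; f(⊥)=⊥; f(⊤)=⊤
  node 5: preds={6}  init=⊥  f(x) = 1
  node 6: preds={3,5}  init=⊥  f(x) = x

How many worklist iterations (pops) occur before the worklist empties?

Worklist (12 pops):
  #1 pop 0: in=⊥ → 0 (was ⊥); enqueue []
  #2 pop 1: in=⊥ → ⊥ (no change)
  #3 pop 2: in=⊥ → 3 (no change)
  #4 pop 3: in=0 → 0 (was ⊥); enqueue [0]
  #5 pop 4: in=⊥ → ⊥ (no change)
  #6 pop 5: in=⊥ → 1 (was ⊥); enqueue []
  #7 pop 6: in=⊤ → ⊤ (was ⊥); enqueue [1,4,5]
  #8 pop 0: in=0 → 0 (no change)
  #9 pop 1: in=⊤ → ⊤ (was ⊥); enqueue [0]
  #10 pop 4: in=⊤ → ⊤ (was ⊥); enqueue []
  #11 pop 5: in=⊤ → 1 (no change)
  #12 pop 0: in=⊤ → 0 (no change)

Fixpoint:
  val[0] = 0
  val[1] = ⊤
  val[2] = 3
  val[3] = 0
  val[4] = ⊤
  val[5] = 1
  val[6] = ⊤

12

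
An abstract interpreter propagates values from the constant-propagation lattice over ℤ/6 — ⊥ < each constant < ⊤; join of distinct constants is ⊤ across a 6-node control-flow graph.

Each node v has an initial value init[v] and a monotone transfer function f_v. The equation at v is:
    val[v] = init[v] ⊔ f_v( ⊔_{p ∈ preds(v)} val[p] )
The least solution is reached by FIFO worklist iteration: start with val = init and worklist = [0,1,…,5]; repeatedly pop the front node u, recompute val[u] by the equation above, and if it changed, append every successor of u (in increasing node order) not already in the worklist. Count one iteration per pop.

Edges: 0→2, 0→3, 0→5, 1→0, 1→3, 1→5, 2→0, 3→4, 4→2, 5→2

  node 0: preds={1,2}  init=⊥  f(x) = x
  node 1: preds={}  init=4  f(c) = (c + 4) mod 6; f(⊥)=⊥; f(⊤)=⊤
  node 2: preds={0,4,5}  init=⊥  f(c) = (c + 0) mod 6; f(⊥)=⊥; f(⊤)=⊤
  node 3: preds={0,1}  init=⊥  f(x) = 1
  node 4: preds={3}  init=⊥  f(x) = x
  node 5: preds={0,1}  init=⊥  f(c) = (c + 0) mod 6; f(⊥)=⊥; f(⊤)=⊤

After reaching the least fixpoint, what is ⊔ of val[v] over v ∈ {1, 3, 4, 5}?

Worklist (13 pops):
  #1 pop 0: in=4 → 4 (was ⊥); enqueue []
  #2 pop 1: in=⊥ → 4 (no change)
  #3 pop 2: in=4 → 4 (was ⊥); enqueue [0]
  #4 pop 3: in=4 → 1 (was ⊥); enqueue []
  #5 pop 4: in=1 → 1 (was ⊥); enqueue [2]
  #6 pop 5: in=4 → 4 (was ⊥); enqueue []
  #7 pop 0: in=4 → 4 (no change)
  #8 pop 2: in=⊤ → ⊤ (was 4); enqueue [0]
  #9 pop 0: in=⊤ → ⊤ (was 4); enqueue [2,3,5]
  #10 pop 2: in=⊤ → ⊤ (no change)
  #11 pop 3: in=⊤ → 1 (no change)
  #12 pop 5: in=⊤ → ⊤ (was 4); enqueue [2]
  #13 pop 2: in=⊤ → ⊤ (no change)

Fixpoint:
  val[0] = ⊤
  val[1] = 4
  val[2] = ⊤
  val[3] = 1
  val[4] = 1
  val[5] = ⊤

⊤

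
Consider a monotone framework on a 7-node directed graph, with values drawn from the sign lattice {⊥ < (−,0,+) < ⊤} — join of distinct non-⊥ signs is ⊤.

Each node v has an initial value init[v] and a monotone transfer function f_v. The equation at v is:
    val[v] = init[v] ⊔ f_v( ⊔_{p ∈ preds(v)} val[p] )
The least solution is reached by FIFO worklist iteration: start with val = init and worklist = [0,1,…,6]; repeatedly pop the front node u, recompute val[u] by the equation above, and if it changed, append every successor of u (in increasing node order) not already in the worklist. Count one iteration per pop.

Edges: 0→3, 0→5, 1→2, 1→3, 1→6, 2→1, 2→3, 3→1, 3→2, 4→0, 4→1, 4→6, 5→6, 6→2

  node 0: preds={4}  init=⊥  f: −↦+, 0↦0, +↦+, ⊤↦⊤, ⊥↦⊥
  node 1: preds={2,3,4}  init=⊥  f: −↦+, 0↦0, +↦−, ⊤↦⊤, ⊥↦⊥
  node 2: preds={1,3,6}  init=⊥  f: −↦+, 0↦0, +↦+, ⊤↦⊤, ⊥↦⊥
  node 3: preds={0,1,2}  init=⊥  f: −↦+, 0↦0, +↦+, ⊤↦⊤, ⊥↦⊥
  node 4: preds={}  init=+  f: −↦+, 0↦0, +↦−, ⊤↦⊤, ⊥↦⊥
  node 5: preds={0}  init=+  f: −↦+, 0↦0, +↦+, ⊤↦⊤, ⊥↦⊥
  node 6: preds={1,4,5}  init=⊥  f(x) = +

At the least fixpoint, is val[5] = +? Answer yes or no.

yes

Iteration log — 12 steps:
  step 1. node 0  ⊔preds=+  new=+  old=⊥  +wl: 
  step 2. node 1  ⊔preds=+  new=−  old=⊥  +wl: 
  step 3. node 2  ⊔preds=−  new=+  old=⊥  +wl: 1
  step 4. node 3  ⊔preds=⊤  new=⊤  old=⊥  +wl: 2
  step 5. node 4  ⊔preds=⊥  new=+  stable
  step 6. node 5  ⊔preds=+  new=+  stable
  step 7. node 6  ⊔preds=⊤  new=+  old=⊥  +wl: 
  step 8. node 1  ⊔preds=⊤  new=⊤  old=−  +wl: 3,6
  step 9. node 2  ⊔preds=⊤  new=⊤  old=+  +wl: 1
  step 10. node 3  ⊔preds=⊤  new=⊤  stable
  step 11. node 6  ⊔preds=⊤  new=+  stable
  step 12. node 1  ⊔preds=⊤  new=⊤  stable

Least fixpoint reached:
  node 0: +
  node 1: ⊤
  node 2: ⊤
  node 3: ⊤
  node 4: +
  node 5: +
  node 6: +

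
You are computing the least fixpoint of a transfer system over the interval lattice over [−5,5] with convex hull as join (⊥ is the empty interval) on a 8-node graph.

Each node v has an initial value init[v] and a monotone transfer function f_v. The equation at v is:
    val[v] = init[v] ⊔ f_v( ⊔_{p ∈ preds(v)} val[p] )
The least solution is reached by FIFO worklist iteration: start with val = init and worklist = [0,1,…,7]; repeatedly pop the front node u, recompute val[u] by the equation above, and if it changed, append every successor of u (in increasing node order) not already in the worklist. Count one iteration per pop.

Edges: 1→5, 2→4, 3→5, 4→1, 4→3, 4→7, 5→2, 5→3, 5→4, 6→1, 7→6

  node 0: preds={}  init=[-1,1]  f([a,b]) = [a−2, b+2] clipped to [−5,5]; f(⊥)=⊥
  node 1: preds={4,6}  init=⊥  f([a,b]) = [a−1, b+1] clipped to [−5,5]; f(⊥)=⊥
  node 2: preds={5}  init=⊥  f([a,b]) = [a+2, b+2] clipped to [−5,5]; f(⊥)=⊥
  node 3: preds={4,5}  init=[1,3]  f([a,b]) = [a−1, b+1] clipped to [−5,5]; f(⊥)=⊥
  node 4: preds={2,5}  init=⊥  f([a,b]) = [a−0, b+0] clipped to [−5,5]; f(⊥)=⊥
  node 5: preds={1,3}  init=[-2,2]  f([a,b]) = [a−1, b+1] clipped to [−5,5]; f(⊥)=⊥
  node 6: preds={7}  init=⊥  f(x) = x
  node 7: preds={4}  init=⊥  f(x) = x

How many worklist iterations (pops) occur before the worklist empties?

26

Trace (26 dequeues):
  [1] u=0 | in ⊥ | out [-1,1] | ==
  [2] u=1 | in ⊥ | out ⊥ | ==
  [3] u=2 | in [-2,2] | out [0,4] | prev ⊥ | push {}
  [4] u=3 | in [-2,2] | out [-3,3] | prev [1,3] | push {}
  [5] u=4 | in [-2,4] | out [-2,4] | prev ⊥ | push {1,3}
  [6] u=5 | in [-3,3] | out [-4,4] | prev [-2,2] | push {2,4}
  [7] u=6 | in ⊥ | out ⊥ | ==
  [8] u=7 | in [-2,4] | out [-2,4] | prev ⊥ | push {6}
  [9] u=1 | in [-2,4] | out [-3,5] | prev ⊥ | push {5}
  [10] u=3 | in [-4,4] | out [-5,5] | prev [-3,3] | push {}
  [11] u=2 | in [-4,4] | out [-2,5] | prev [0,4] | push {}
  [12] u=4 | in [-4,5] | out [-4,5] | prev [-2,4] | push {1,3,7}
  [13] u=6 | in [-2,4] | out [-2,4] | prev ⊥ | push {}
  [14] u=5 | in [-5,5] | out [-5,5] | prev [-4,4] | push {2,4}
  [15] u=1 | in [-4,5] | out [-5,5] | prev [-3,5] | push {5}
  [16] u=3 | in [-5,5] | out [-5,5] | ==
  [17] u=7 | in [-4,5] | out [-4,5] | prev [-2,4] | push {6}
  [18] u=2 | in [-5,5] | out [-3,5] | prev [-2,5] | push {}
  [19] u=4 | in [-5,5] | out [-5,5] | prev [-4,5] | push {1,3,7}
  [20] u=5 | in [-5,5] | out [-5,5] | ==
  [21] u=6 | in [-4,5] | out [-4,5] | prev [-2,4] | push {}
  [22] u=1 | in [-5,5] | out [-5,5] | ==
  [23] u=3 | in [-5,5] | out [-5,5] | ==
  [24] u=7 | in [-5,5] | out [-5,5] | prev [-4,5] | push {6}
  [25] u=6 | in [-5,5] | out [-5,5] | prev [-4,5] | push {1}
  [26] u=1 | in [-5,5] | out [-5,5] | ==

Converged values:
  [0] [-1,1]
  [1] [-5,5]
  [2] [-3,5]
  [3] [-5,5]
  [4] [-5,5]
  [5] [-5,5]
  [6] [-5,5]
  [7] [-5,5]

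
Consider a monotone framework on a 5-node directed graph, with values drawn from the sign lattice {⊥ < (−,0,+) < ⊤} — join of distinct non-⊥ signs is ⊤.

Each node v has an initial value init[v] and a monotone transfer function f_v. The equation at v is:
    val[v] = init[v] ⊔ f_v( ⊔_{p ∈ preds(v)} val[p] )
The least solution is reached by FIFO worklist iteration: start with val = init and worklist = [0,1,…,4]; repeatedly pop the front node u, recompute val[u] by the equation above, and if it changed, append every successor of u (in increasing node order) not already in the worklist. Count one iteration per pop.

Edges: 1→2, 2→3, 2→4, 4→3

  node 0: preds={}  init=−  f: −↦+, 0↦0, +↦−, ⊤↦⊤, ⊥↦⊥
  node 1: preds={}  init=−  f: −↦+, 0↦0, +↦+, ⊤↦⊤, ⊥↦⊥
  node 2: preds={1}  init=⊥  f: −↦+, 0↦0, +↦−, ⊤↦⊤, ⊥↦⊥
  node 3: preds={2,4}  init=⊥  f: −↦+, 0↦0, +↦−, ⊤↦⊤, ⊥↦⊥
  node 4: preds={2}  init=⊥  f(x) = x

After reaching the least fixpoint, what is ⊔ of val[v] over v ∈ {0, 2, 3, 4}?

⊤

Iteration log — 6 steps:
  step 1. node 0  ⊔preds=⊥  new=−  stable
  step 2. node 1  ⊔preds=⊥  new=−  stable
  step 3. node 2  ⊔preds=−  new=+  old=⊥  +wl: 
  step 4. node 3  ⊔preds=+  new=−  old=⊥  +wl: 
  step 5. node 4  ⊔preds=+  new=+  old=⊥  +wl: 3
  step 6. node 3  ⊔preds=+  new=−  stable

Least fixpoint reached:
  node 0: −
  node 1: −
  node 2: +
  node 3: −
  node 4: +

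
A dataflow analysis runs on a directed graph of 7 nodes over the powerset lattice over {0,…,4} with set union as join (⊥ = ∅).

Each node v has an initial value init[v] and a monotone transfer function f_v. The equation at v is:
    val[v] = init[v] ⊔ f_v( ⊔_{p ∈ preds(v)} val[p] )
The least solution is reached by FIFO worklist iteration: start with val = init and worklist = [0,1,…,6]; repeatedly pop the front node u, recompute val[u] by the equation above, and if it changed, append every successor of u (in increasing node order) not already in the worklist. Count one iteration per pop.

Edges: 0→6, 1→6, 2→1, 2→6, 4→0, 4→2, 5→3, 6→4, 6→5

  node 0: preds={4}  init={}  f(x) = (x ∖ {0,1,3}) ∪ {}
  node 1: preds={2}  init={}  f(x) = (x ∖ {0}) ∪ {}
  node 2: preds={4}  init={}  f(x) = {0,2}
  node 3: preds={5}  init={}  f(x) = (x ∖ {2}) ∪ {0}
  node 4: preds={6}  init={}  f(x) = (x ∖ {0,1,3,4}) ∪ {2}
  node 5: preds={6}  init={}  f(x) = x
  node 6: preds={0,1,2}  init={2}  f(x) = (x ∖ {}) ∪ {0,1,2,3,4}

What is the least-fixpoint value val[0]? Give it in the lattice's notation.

Worklist (15 pops):
  #1 pop 0: in={} → {} (no change)
  #2 pop 1: in={} → {} (no change)
  #3 pop 2: in={} → {0,2} (was {}); enqueue [1]
  #4 pop 3: in={} → {0} (was {}); enqueue []
  #5 pop 4: in={2} → {2} (was {}); enqueue [0,2]
  #6 pop 5: in={2} → {2} (was {}); enqueue [3]
  #7 pop 6: in={0,2} → {0,1,2,3,4} (was {2}); enqueue [4,5]
  #8 pop 1: in={0,2} → {2} (was {}); enqueue [6]
  #9 pop 0: in={2} → {2} (was {}); enqueue []
  #10 pop 2: in={2} → {0,2} (no change)
  #11 pop 3: in={2} → {0} (no change)
  #12 pop 4: in={0,1,2,3,4} → {2} (no change)
  #13 pop 5: in={0,1,2,3,4} → {0,1,2,3,4} (was {2}); enqueue [3]
  #14 pop 6: in={0,2} → {0,1,2,3,4} (no change)
  #15 pop 3: in={0,1,2,3,4} → {0,1,3,4} (was {0}); enqueue []

Fixpoint:
  val[0] = {2}
  val[1] = {2}
  val[2] = {0,2}
  val[3] = {0,1,3,4}
  val[4] = {2}
  val[5] = {0,1,2,3,4}
  val[6] = {0,1,2,3,4}

{2}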